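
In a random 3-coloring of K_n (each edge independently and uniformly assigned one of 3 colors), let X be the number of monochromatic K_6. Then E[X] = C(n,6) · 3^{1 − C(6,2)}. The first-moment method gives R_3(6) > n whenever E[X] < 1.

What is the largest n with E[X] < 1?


We need C(n, 6) · 3^{1 − 15} < 1, i.e. C(n, 6) < 3^{15 − 1} = 4782969.
Check values of n near the boundary:
  n = 39: C(39, 6) = 3262623; 3262623 < 4782969? YES
  n = 40: C(40, 6) = 3838380; 3838380 < 4782969? YES
  n = 41: C(41, 6) = 4496388; 4496388 < 4782969? YES
  n = 42: C(42, 6) = 5245786; 5245786 < 4782969? NO
The largest n with C(n, 6) < 4782969 is n = 41 (where E[X] = 1498796/1594323 ≈ 0.94008). Hence R_3(6) > 41, i.e. R_3(6) ≥ 42.

Largest n = 41; hence R_3(6) > 41.


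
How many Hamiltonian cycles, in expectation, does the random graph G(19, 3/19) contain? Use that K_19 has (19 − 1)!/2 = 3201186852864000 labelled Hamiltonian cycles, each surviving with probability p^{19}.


K_19 has (19 − 1)!/2 = 3201186852864000 labelled Hamiltonian cycles.
For each such Hamiltonian cycle H, let X_H = 1 if all 19 edges of H are present in G. Then P[X_H = 1] = p^{19} = (3/19)^{19} = 1162261467/1978419655660313589123979.
By linearity: E[X] = Σ_H E[X_H] = 3201186852864000 · p^{19} = 3201186852864000 · 1162261467/1978419655660313589123979 = 3720616127750825791488000/1978419655660313589123979.
Numerically: E[X] ≈ 1.88.

E[X] = 3201186852864000 · (3/19)^{19} = 3720616127750825791488000/1978419655660313589123979 ≈ 1.88.


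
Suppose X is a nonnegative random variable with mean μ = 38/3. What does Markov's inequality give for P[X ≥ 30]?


μ = E[X] = 38/3, a = 30.
Markov: P[X ≥ 30] ≤ μ/a = (38/3)/30 = 19/45.
Numerically: ≈ 0.42222.
(Since a = 30 > μ = 12.66667, the bound 19/45 is < 1 and informative.)

P[X ≥ 30] ≤ 19/45 ≈ 0.42222.


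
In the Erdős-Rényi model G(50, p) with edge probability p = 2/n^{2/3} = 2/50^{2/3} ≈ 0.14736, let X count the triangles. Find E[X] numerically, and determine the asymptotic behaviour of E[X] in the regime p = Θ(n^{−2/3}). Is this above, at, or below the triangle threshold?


Number of potential triangles: C(50, 3) = 19600.
Each occurs with probability p³ ≈ (0.14736)³ ≈ 3.2000000e-03.
By linearity: E[X] = C(50, 3)·p³ ≈ 19600 · 3.2000000e-03 ≈ 62.72000.
Since α = 2/3 < 1, p = c/n^{2/3} ≫ 1/n is above the triangle threshold p ~ 1/n. Asymptotically E[X] ~ (c³/6)·n^{3(1−α)} = (2³/6)·n^{1} → ∞; triangles are abundant w.h.p.

E[X] ≈ 62.72000; in regime p = Θ(1/n^{2/3}) E[X] diverges (above the triangle threshold p ~ 1/n).


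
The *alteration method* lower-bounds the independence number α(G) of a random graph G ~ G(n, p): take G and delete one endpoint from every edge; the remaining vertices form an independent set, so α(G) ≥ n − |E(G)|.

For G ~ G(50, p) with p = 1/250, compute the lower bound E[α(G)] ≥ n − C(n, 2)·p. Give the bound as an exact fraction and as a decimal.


E[|E(G)|] = C(50, 2)·p = 1225 · (1/250) = 49/10.
E[α(G)] ≥ n − E[|E(G)|] = 50 − 49/10 = 451/10.
Numerically: ≈ 45.100.
(This is only a lower bound; the true E[α(G)] may be larger.)

E[α(G)] ≥ 451/10 ≈ 45.100.


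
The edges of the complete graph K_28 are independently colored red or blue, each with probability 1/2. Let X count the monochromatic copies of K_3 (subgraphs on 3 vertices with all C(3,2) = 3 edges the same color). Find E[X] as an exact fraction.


Let X = Σ_S X_S over the C(28, 3) = 3276 subsets S of size 3, where X_S = 1 if the K_3 on S is monochromatic.
For a fixed S, the K_3 on S has C(3, 2) = 3 edges. P[all 3 edges red] = (1/2)^3, and likewise for blue, so P[monochromatic] = 2·(1/2)^3 = 2^{1 − 3} = 1/4.
Summing: E[X] = C(28, 3) · 2^{1 − 3} = 3276 · 1/4 = 819.
Numerically: E[X] ≈ 819.00000.

E[X] = C(28,3)·2^(1−C(3,2)) = 819 ≈ 819.00000.


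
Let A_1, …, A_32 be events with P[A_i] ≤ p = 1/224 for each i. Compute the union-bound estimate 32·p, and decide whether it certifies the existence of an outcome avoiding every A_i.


Union bound: P[∪_{i=1}^{32} A_i] ≤ Σ_i P[A_i] ≤ 32·p = 32·(1/224) = 1/7.
Numerically: 1/7 ≈ 0.1428571.
Is 1/7 < 1? YES.
Since P[∪ A_i] ≤ 1/7 < 1, the complement has P[∩ A_i^c] ≥ 1 − 1/7 = 6/7 > 0, so some outcome avoids every A_i.

32·p = 1/7 ≈ 0.1428571; existence CERTIFIED by the union bound.


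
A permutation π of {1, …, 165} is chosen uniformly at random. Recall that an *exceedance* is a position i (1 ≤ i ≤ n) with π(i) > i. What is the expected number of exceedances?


Write X = Σ_{i=1}^{165} X_i, where X_i = 1_{π(i) > i}.
For each fixed i, π(i) is uniform over {1, …, 165} (marginal of a uniform permutation), so P[π(i) > i] = (n − i)/n. Summing: Σ_{i=1}^{165} (n − i)/n = (0 + 1 + … + 164)/165 = 165(165 − 1)/(2·165) = (165 − 1)/2.
Hence E[X] = Σ_{i=1}^{165} (165 − i)/165 = 82 ≈ 82.000000.

E[X] = 82 = 82.000000.


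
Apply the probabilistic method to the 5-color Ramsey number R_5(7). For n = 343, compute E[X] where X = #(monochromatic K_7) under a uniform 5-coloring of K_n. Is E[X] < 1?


E[X] = C(343, 7) · 5^{1 − 21} = 104200375748469 · 5^{−20} = 104200375748469/95367431640625.
As a reduced fraction: E[X] = 104200375748469/95367431640625 ≈ 1.092620.
Is E[X] < 1? NO.
Since E[X] ≥ 1, the first-moment bound is inconclusive at n = 343; it does NOT by itself certify R_5(7) > 343.

E[X] = 104200375748469/95367431640625 ≈ 1.092620; E[X] ≥ 1; first-moment method inconclusive here.


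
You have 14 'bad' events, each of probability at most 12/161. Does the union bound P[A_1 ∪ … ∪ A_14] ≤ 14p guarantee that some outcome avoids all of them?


Union bound: P[∪_{i=1}^{14} A_i] ≤ Σ_i P[A_i] ≤ 14·p = 14·(12/161) = 24/23.
Numerically: 24/23 ≈ 1.04348.
Is 24/23 < 1? NO.
Since the bound 24/23 is ≥ 1, the union bound is uninformative here; it does NOT by itself certify existence.

14·p = 24/23 ≈ 1.04348; existence NOT certified by the union bound.


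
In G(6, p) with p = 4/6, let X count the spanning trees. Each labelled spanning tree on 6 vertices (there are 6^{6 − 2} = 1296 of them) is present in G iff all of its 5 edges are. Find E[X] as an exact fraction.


K_6 has 6^{6 − 2} = 1296 labelled spanning trees.
For each such spanning tree H, let X_H = 1 if all 5 edges of H are present in G. Then P[X_H = 1] = p^{5} = (2/3)^{5} = 32/243.
By linearity: E[X] = Σ_H E[X_H] = 1296 · p^{5} = 1296 · 32/243 = 512/3.
Numerically: E[X] ≈ 170.667.

E[X] = 1296 · (2/3)^{5} = 512/3 ≈ 170.667.


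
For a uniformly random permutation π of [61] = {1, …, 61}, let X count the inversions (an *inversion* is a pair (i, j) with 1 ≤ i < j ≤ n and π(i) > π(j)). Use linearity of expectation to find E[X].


Write X = Σ X_I over the C(61, 2) = 1830 pairs i < j, with X_I the indicator of one inversion.
There are 1830 indicators.
For each fixed pair i < j, the values π(i) and π(j) are two distinct elements of {1, …, 61} in uniformly random order; by symmetry P[π(i) > π(j)] = 1/2.
By linearity: E[X] = 1830 · (1/2) = C(61, 2) · (1/2) = 1830/2 = 915 ≈ 915.000.

E[X] = 915 = 915.000.


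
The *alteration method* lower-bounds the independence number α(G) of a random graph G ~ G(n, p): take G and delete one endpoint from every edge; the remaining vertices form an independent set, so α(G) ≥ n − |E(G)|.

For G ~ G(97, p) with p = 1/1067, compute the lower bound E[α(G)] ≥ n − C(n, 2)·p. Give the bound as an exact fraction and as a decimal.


E[|E(G)|] = C(97, 2)·p = 4656 · (1/1067) = 48/11.
E[α(G)] ≥ n − E[|E(G)|] = 97 − 48/11 = 1019/11.
Numerically: ≈ 92.636364.
(This is only a lower bound; the true E[α(G)] may be larger.)

E[α(G)] ≥ 1019/11 ≈ 92.636364.


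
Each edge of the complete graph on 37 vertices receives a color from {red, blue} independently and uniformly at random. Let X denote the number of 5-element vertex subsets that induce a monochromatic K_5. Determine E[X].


Let X = Σ_S X_S over the C(37, 5) = 435897 subsets S of size 5, where X_S = 1 if the K_5 on S is monochromatic.
For a fixed S, the K_5 on S has C(5, 2) = 10 edges. P[all 10 edges red] = (1/2)^10, and likewise for blue, so P[monochromatic] = 2·(1/2)^10 = 2^{1 − 10} = 1/512.
Summing: E[X] = C(37, 5) · 2^{1 − 10} = 435897 · 1/512 = 435897/512.
Numerically: E[X] ≈ 851.361328.

E[X] = C(37,5)·2^(1−C(5,2)) = 435897/512 ≈ 851.361328.


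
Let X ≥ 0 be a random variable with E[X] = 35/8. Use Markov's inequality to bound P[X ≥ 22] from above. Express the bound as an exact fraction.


μ = E[X] = 35/8, a = 22.
Markov: P[X ≥ 22] ≤ μ/a = (35/8)/22 = 35/176.
Numerically: ≈ 0.19886.
(Since a = 22 > μ = 4.37500, the bound 35/176 is < 1 and informative.)

P[X ≥ 22] ≤ 35/176 ≈ 0.19886.


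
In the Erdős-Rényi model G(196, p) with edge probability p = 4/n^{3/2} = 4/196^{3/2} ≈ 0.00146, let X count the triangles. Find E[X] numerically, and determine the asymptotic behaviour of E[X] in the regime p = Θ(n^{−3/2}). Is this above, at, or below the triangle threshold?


Number of potential triangles: C(196, 3) = 1235780.
Each occurs with probability p³ ≈ (0.00146)³ ≈ 3.09762e-09.
By linearity: E[X] = C(196, 3)·p³ ≈ 1235780 · 3.09762e-09 ≈ 0.004.
Since α = 3/2 > 1, p = c/n^{3/2} = o(1/n) is below the triangle threshold p ~ 1/n. Asymptotically E[X] ~ (c³/6)·n^{3(1−α)} = (4³/6)·n^{-1.5} → 0, so by Markov's inequality G has no triangles w.h.p.

E[X] ≈ 0.004; in regime p = Θ(1/n^{3/2}) E[X] tends to 0 (below the triangle threshold p ~ 1/n).


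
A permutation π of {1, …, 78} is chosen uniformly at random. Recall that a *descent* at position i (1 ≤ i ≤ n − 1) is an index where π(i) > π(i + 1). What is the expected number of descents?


Write X = Σ X_I over i = 1, …, 77, with X_I the indicator of one descent.
There are 77 indicators.
For each fixed i, the pair (π(i), π(i+1)) is a uniformly random ordered pair of distinct values from {1, …, 78}; by symmetry P[π(i) > π(i+1)] = 1/2.
By linearity: E[X] = 77 · (1/2) = (78 − 1) · (1/2) = 77/2 ≈ 38.500000.

E[X] = 77/2 = 38.500000.


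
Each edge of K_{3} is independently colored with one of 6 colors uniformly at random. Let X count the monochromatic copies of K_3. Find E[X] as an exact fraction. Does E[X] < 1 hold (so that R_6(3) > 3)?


E[X] = C(3, 3) · 6^{1 − 3} = 1 · 6^{−2} = 1/36.
As a reduced fraction: E[X] = 1/36 ≈ 0.02778.
Is E[X] < 1? YES.
Since E[X] < 1, there exists a 6-coloring of K_{3} with no monochromatic K_3; hence R_6(3) > 3.

E[X] = 1/36 ≈ 0.02778; E[X] < 1, so R_6(3) > 3.


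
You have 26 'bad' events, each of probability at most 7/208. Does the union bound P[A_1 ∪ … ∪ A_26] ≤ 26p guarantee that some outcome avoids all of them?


Union bound: P[∪_{i=1}^{26} A_i] ≤ Σ_i P[A_i] ≤ 26·p = 26·(7/208) = 7/8.
Numerically: 7/8 ≈ 0.875.
Is 7/8 < 1? YES.
Since P[∪ A_i] ≤ 7/8 < 1, the complement has P[∩ A_i^c] ≥ 1 − 7/8 = 1/8 > 0, so some outcome avoids every A_i.

26·p = 7/8 ≈ 0.875; existence CERTIFIED by the union bound.


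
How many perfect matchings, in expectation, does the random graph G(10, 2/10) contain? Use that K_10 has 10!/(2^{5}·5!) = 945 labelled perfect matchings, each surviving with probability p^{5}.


K_10 has 10!/(2^{5}·5!) = 945 labelled perfect matchings.
For each such perfect matching H, let X_H = 1 if all 5 edges of H are present in G. Then P[X_H = 1] = p^{5} = (1/5)^{5} = 1/3125.
By linearity: E[X] = Σ_H E[X_H] = 945 · p^{5} = 945 · 1/3125 = 189/625.
Numerically: E[X] ≈ 0.3024.

E[X] = 945 · (1/5)^{5} = 189/625 ≈ 0.3024.


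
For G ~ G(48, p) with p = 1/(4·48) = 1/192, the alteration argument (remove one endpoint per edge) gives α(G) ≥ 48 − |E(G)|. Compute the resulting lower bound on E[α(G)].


E[|E(G)|] = C(48, 2)·p = 1128 · (1/192) = 47/8.
E[α(G)] ≥ n − E[|E(G)|] = 48 − 47/8 = 337/8.
Numerically: ≈ 42.125000.
(This is only a lower bound; the true E[α(G)] may be larger.)

E[α(G)] ≥ 337/8 ≈ 42.125000.


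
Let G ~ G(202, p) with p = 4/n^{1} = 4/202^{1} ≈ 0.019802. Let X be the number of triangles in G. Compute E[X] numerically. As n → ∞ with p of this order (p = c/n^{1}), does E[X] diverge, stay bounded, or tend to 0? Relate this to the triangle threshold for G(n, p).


Number of potential triangles: C(202, 3) = 1353400.
Each occurs with probability p³ ≈ (0.019802)³ ≈ 7.7647212e-06.
By linearity: E[X] = C(202, 3)·p³ ≈ 1353400 · 7.7647212e-06 ≈ 10.50877.
Here α = 1, so p = 4/n is exactly at the triangle threshold p ~ 1/n. Asymptotically E[X] → c³/6 = 4³/6 = 32/3 ≈ 10.66667, a bounded constant. In this regime the triangle count is asymptotically Poisson(c³/6).

E[X] ≈ 10.50877; in regime p = Θ(1/n^{1}) E[X] stays bounded (at the triangle threshold p ~ 1/n).


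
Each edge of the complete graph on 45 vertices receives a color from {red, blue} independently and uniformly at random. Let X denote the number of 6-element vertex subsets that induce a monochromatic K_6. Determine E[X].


Let X = Σ_S X_S over the C(45, 6) = 8145060 subsets S of size 6, where X_S = 1 if the K_6 on S is monochromatic.
For a fixed S, the K_6 on S has C(6, 2) = 15 edges. P[all 15 edges red] = (1/2)^15, and likewise for blue, so P[monochromatic] = 2·(1/2)^15 = 2^{1 − 15} = 1/16384.
Summing: E[X] = C(45, 6) · 2^{1 − 15} = 8145060 · 1/16384 = 2036265/4096.
Numerically: E[X] ≈ 497.135.

E[X] = C(45,6)·2^(1−C(6,2)) = 2036265/4096 ≈ 497.135.


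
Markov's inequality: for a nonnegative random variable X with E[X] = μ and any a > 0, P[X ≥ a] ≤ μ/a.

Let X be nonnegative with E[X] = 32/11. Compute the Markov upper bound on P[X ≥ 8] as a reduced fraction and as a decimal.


μ = E[X] = 32/11, a = 8.
Markov: P[X ≥ 8] ≤ μ/a = (32/11)/8 = 4/11.
Numerically: ≈ 0.36364.
(Since a = 8 > μ = 2.90909, the bound 4/11 is < 1 and informative.)

P[X ≥ 8] ≤ 4/11 ≈ 0.36364.


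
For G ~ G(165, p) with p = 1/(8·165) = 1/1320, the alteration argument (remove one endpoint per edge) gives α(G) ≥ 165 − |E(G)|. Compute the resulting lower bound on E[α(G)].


E[|E(G)|] = C(165, 2)·p = 13530 · (1/1320) = 41/4.
E[α(G)] ≥ n − E[|E(G)|] = 165 − 41/4 = 619/4.
Numerically: ≈ 154.7500.
(This is only a lower bound; the true E[α(G)] may be larger.)

E[α(G)] ≥ 619/4 ≈ 154.7500.


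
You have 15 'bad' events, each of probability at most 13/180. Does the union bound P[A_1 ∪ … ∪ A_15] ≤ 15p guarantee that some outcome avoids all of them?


Union bound: P[∪_{i=1}^{15} A_i] ≤ Σ_i P[A_i] ≤ 15·p = 15·(13/180) = 13/12.
Numerically: 13/12 ≈ 1.083333.
Is 13/12 < 1? NO.
Since the bound 13/12 is ≥ 1, the union bound is uninformative here; it does NOT by itself certify existence.

15·p = 13/12 ≈ 1.083333; existence NOT certified by the union bound.


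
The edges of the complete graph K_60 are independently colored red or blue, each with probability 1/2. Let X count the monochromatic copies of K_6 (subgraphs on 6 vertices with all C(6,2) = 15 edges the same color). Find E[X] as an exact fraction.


Let X = Σ_S X_S over the C(60, 6) = 50063860 subsets S of size 6, where X_S = 1 if the K_6 on S is monochromatic.
For a fixed S, the K_6 on S has C(6, 2) = 15 edges. P[all 15 edges red] = (1/2)^15, and likewise for blue, so P[monochromatic] = 2·(1/2)^15 = 2^{1 − 15} = 1/16384.
Summing: E[X] = C(60, 6) · 2^{1 − 15} = 50063860 · 1/16384 = 12515965/4096.
Numerically: E[X] ≈ 3055.656.

E[X] = C(60,6)·2^(1−C(6,2)) = 12515965/4096 ≈ 3055.656.


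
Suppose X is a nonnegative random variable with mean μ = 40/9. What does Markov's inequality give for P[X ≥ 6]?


μ = E[X] = 40/9, a = 6.
Markov: P[X ≥ 6] ≤ μ/a = (40/9)/6 = 20/27.
Numerically: ≈ 0.741.
(Since a = 6 > μ = 4.444, the bound 20/27 is < 1 and informative.)

P[X ≥ 6] ≤ 20/27 ≈ 0.741.


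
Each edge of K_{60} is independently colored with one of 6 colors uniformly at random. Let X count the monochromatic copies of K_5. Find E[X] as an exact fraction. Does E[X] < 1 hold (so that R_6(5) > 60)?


E[X] = C(60, 5) · 6^{1 − 10} = 5461512 · 6^{−9} = 5461512/10077696.
As a reduced fraction: E[X] = 227563/419904 ≈ 0.5419.
Is E[X] < 1? YES.
Since E[X] < 1, there exists a 6-coloring of K_{60} with no monochromatic K_5; hence R_6(5) > 60.

E[X] = 227563/419904 ≈ 0.5419; E[X] < 1, so R_6(5) > 60.


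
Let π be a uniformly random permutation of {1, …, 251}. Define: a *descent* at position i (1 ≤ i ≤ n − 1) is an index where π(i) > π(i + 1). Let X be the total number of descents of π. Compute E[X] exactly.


Write X = Σ X_I over i = 1, …, 250, with X_I the indicator of one descent.
There are 250 indicators.
For each fixed i, the pair (π(i), π(i+1)) is a uniformly random ordered pair of distinct values from {1, …, 251}; by symmetry P[π(i) > π(i+1)] = 1/2.
By linearity: E[X] = 250 · (1/2) = (251 − 1) · (1/2) = 125 ≈ 125.000.

E[X] = 125 = 125.000.


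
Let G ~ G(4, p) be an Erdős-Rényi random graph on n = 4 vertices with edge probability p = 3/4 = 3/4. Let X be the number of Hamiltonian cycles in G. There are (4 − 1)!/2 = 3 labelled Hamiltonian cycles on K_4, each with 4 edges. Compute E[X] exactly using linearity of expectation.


K_4 has (4 − 1)!/2 = 3 labelled Hamiltonian cycles.
For each such Hamiltonian cycle H, let X_H = 1 if all 4 edges of H are present in G. Then P[X_H = 1] = p^{4} = (3/4)^{4} = 81/256.
By linearity of expectation: E[X] = Σ_H E[X_H] = 3 · p^{4} = 3 · 81/256 = 243/256.
Numerically: E[X] ≈ 0.949.

E[X] = 3 · (3/4)^{4} = 243/256 ≈ 0.949.


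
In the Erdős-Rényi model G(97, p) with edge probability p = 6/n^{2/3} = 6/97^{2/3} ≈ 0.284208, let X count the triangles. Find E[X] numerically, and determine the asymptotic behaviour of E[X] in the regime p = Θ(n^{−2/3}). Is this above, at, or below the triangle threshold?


Number of potential triangles: C(97, 3) = 147440.
Each occurs with probability p³ ≈ (0.284208)³ ≈ 2.29567435e-02.
By linearity: E[X] = C(97, 3)·p³ ≈ 147440 · 2.29567435e-02 ≈ 3384.742268.
Since α = 2/3 < 1, p = c/n^{2/3} ≫ 1/n is above the triangle threshold p ~ 1/n. Asymptotically E[X] ~ (c³/6)·n^{3(1−α)} = (6³/6)·n^{1} → ∞; triangles are abundant w.h.p.

E[X] ≈ 3384.742268; in regime p = Θ(1/n^{2/3}) E[X] diverges (above the triangle threshold p ~ 1/n).


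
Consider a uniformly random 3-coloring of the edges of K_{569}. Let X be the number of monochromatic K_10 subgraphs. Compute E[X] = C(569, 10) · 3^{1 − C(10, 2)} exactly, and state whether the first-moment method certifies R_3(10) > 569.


E[X] = C(569, 10) · 3^{1 − 45} = 905357721286137524328 · 3^{−44} = 905357721286137524328/984770902183611232881.
As a reduced fraction: E[X] = 100595302365126391592/109418989131512359209 ≈ 0.9194.
Is E[X] < 1? YES.
Since E[X] < 1, there exists a 3-coloring of K_{569} with no monochromatic K_10; hence R_3(10) > 569.

E[X] = 100595302365126391592/109418989131512359209 ≈ 0.9194; E[X] < 1, so R_3(10) > 569.


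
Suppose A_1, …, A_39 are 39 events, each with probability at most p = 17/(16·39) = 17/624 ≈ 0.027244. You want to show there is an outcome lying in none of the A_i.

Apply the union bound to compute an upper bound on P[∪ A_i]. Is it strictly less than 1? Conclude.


Union bound: P[∪_{i=1}^{39} A_i] ≤ Σ_i P[A_i] ≤ 39·p = 39·(17/624) = 17/16.
Numerically: 17/16 ≈ 1.062500.
Is 17/16 < 1? NO.
Since the bound 17/16 is ≥ 1, the union bound is uninformative here; it does NOT by itself certify existence.

39·p = 17/16 ≈ 1.062500; existence NOT certified by the union bound.


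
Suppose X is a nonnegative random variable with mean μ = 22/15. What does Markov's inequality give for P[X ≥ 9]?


μ = E[X] = 22/15, a = 9.
Markov: P[X ≥ 9] ≤ μ/a = (22/15)/9 = 22/135.
Numerically: ≈ 0.162963.
(Since a = 9 > μ = 1.466667, the bound 22/135 is < 1 and informative.)

P[X ≥ 9] ≤ 22/135 ≈ 0.162963.


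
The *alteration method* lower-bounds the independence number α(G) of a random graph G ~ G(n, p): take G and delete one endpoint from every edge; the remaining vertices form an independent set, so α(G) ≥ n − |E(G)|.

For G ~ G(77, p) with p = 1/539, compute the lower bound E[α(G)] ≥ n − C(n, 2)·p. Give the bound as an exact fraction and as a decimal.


E[|E(G)|] = C(77, 2)·p = 2926 · (1/539) = 38/7.
E[α(G)] ≥ n − E[|E(G)|] = 77 − 38/7 = 501/7.
Numerically: ≈ 71.57143.
(This is only a lower bound; the true E[α(G)] may be larger.)

E[α(G)] ≥ 501/7 ≈ 71.57143.


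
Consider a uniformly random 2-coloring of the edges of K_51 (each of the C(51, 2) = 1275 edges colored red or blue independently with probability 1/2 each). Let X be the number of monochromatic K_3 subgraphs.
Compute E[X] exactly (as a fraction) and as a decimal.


Let X = Σ_S X_S over the C(51, 3) = 20825 subsets S of size 3, where X_S = 1 if the K_3 on S is monochromatic.
For a fixed S, the K_3 on S has C(3, 2) = 3 edges. P[all 3 edges red] = (1/2)^3, and likewise for blue, so P[monochromatic] = 2·(1/2)^3 = 2^{1 − 3} = 1/4.
Summing: E[X] = C(51, 3) · 2^{1 − 3} = 20825 · 1/4 = 20825/4.
Numerically: E[X] ≈ 5206.2500.

E[X] = C(51,3)·2^(1−C(3,2)) = 20825/4 ≈ 5206.2500.


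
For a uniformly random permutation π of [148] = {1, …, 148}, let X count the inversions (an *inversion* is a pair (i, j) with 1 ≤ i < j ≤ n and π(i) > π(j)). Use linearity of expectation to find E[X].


Write X = Σ X_I over the C(148, 2) = 10878 pairs i < j, with X_I the indicator of one inversion.
There are 10878 indicators.
For each fixed pair i < j, the values π(i) and π(j) are two distinct elements of {1, …, 148} in uniformly random order; by symmetry P[π(i) > π(j)] = 1/2.
By linearity: E[X] = 10878 · (1/2) = C(148, 2) · (1/2) = 10878/2 = 5439 ≈ 5439.000.

E[X] = 5439 = 5439.000.


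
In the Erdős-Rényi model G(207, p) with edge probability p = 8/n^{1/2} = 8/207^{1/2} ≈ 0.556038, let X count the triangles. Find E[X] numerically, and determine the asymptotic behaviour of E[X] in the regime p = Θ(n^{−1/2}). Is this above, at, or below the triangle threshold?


Number of potential triangles: C(207, 3) = 1456935.
Each occurs with probability p³ ≈ (0.556038)³ ≈ 1.71915266e-01.
By linearity: E[X] = C(207, 3)·p³ ≈ 1456935 · 1.71915266e-01 ≈ 250469.367627.
Since α = 1/2 < 1, p = c/n^{1/2} ≫ 1/n is above the triangle threshold p ~ 1/n. Asymptotically E[X] ~ (c³/6)·n^{3(1−α)} = (8³/6)·n^{1.5} → ∞; triangles are abundant w.h.p.

E[X] ≈ 250469.367627; in regime p = Θ(1/n^{1/2}) E[X] diverges (above the triangle threshold p ~ 1/n).


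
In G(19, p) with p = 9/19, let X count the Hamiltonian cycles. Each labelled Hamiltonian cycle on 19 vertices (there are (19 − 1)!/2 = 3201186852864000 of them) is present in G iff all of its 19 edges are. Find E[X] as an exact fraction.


K_19 has (19 − 1)!/2 = 3201186852864000 labelled Hamiltonian cycles.
For each such Hamiltonian cycle H, let X_H = 1 if all 19 edges of H are present in G. Then P[X_H = 1] = p^{19} = (9/19)^{19} = 1350851717672992089/1978419655660313589123979.
By linearity of expectation: E[X] = Σ_H E[X_H] = 3201186852864000 · p^{19} = 3201186852864000 · 1350851717672992089/1978419655660313589123979 = 4324328758783534194876278992896000/1978419655660313589123979.
Numerically: E[X] ≈ 2.1857e+09.

E[X] = 3201186852864000 · (9/19)^{19} = 4324328758783534194876278992896000/1978419655660313589123979 ≈ 2.1857e+09.


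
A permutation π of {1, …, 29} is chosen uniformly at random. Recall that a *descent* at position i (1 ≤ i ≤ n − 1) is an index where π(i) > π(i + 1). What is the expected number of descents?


Write X = Σ X_I over i = 1, …, 28, with X_I the indicator of one descent.
There are 28 indicators.
For each fixed i, the pair (π(i), π(i+1)) is a uniformly random ordered pair of distinct values from {1, …, 29}; by symmetry P[π(i) > π(i+1)] = 1/2.
By linearity: E[X] = 28 · (1/2) = (29 − 1) · (1/2) = 14 ≈ 14.0000.

E[X] = 14 = 14.0000.


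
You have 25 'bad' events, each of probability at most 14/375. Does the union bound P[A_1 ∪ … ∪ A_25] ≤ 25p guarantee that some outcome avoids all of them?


Union bound: P[∪_{i=1}^{25} A_i] ≤ Σ_i P[A_i] ≤ 25·p = 25·(14/375) = 14/15.
Numerically: 14/15 ≈ 0.9333333.
Is 14/15 < 1? YES.
Since P[∪ A_i] ≤ 14/15 < 1, the complement has P[∩ A_i^c] ≥ 1 − 14/15 = 1/15 > 0, so some outcome avoids every A_i.

25·p = 14/15 ≈ 0.9333333; existence CERTIFIED by the union bound.


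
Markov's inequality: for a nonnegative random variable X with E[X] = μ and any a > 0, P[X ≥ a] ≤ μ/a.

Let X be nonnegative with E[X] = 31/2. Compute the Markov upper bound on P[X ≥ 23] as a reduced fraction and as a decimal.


μ = E[X] = 31/2, a = 23.
Markov: P[X ≥ 23] ≤ μ/a = (31/2)/23 = 31/46.
Numerically: ≈ 0.67391.
(Since a = 23 > μ = 15.50000, the bound 31/46 is < 1 and informative.)

P[X ≥ 23] ≤ 31/46 ≈ 0.67391.


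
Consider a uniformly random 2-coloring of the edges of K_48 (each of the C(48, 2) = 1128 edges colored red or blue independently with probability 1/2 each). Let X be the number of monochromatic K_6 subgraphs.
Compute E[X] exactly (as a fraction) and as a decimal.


Let X = Σ_S X_S over the C(48, 6) = 12271512 subsets S of size 6, where X_S = 1 if the K_6 on S is monochromatic.
For a fixed S, the K_6 on S has C(6, 2) = 15 edges. P[all 15 edges red] = (1/2)^15, and likewise for blue, so P[monochromatic] = 2·(1/2)^15 = 2^{1 − 15} = 1/16384.
Summing: E[X] = C(48, 6) · 2^{1 − 15} = 12271512 · 1/16384 = 1533939/2048.
Numerically: E[X] ≈ 748.994.

E[X] = C(48,6)·2^(1−C(6,2)) = 1533939/2048 ≈ 748.994.


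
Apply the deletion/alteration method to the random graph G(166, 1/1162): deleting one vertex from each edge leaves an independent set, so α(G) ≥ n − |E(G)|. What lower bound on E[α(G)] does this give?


E[|E(G)|] = C(166, 2)·p = 13695 · (1/1162) = 165/14.
E[α(G)] ≥ n − E[|E(G)|] = 166 − 165/14 = 2159/14.
Numerically: ≈ 154.21429.
(This is only a lower bound; the true E[α(G)] may be larger.)

E[α(G)] ≥ 2159/14 ≈ 154.21429.


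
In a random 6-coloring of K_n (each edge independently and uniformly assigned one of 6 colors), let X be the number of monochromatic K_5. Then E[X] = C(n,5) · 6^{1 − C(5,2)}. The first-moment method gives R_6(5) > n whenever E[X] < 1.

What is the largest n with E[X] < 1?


We need C(n, 5) · 6^{1 − 10} < 1, i.e. C(n, 5) < 6^{10 − 1} = 10077696.
Check values of n near the boundary:
  n = 63: C(63, 5) = 7028847; 7028847 < 10077696? YES
  n = 64: C(64, 5) = 7624512; 7624512 < 10077696? YES
  n = 65: C(65, 5) = 8259888; 8259888 < 10077696? YES
  n = 66: C(66, 5) = 8936928; 8936928 < 10077696? YES
  n = 67: C(67, 5) = 9657648; 9657648 < 10077696? YES
  n = 68: C(68, 5) = 10424128; 10424128 < 10077696? NO
  n = 69: C(69, 5) = 11238513; 11238513 < 10077696? NO
  n = 70: C(70, 5) = 12103014; 12103014 < 10077696? NO
The largest n with C(n, 5) < 10077696 is n = 67 (where E[X] = 67067/69984 ≈ 0.9583190). Hence R_6(5) > 67, i.e. R_6(5) ≥ 68.

Largest n = 67; hence R_6(5) > 67.


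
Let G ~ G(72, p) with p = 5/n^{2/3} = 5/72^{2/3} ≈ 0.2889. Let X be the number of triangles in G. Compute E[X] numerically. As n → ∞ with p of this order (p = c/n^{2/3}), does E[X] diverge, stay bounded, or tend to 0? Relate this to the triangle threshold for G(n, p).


Number of potential triangles: C(72, 3) = 59640.
Each occurs with probability p³ ≈ (0.2889)³ ≈ 2.4112654e-02.
By linearity: E[X] = C(72, 3)·p³ ≈ 59640 · 2.4112654e-02 ≈ 1438.07870.
Since α = 2/3 < 1, p = c/n^{2/3} ≫ 1/n is above the triangle threshold p ~ 1/n. Asymptotically E[X] ~ (c³/6)·n^{3(1−α)} = (5³/6)·n^{1} → ∞; triangles are abundant w.h.p.

E[X] ≈ 1438.07870; in regime p = Θ(1/n^{2/3}) E[X] diverges (above the triangle threshold p ~ 1/n).


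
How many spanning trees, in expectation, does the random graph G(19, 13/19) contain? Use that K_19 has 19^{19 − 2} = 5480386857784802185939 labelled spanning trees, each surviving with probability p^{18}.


K_19 has 19^{19 − 2} = 5480386857784802185939 labelled spanning trees.
For each such spanning tree H, let X_H = 1 if all 18 edges of H are present in G. Then P[X_H = 1] = p^{18} = (13/19)^{18} = 112455406951957393129/104127350297911241532841.
Summing the indicators: E[X] = Σ_H E[X_H] = 5480386857784802185939 · p^{18} = 5480386857784802185939 · 112455406951957393129/104127350297911241532841 = 112455406951957393129/19.
Numerically: E[X] ≈ 5.919e+18.

E[X] = 5480386857784802185939 · (13/19)^{18} = 112455406951957393129/19 ≈ 5.919e+18.


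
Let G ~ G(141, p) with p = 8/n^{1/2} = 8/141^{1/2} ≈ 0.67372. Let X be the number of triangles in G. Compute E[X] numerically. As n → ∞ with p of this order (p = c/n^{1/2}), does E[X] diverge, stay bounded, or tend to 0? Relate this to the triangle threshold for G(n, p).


Number of potential triangles: C(141, 3) = 457310.
Each occurs with probability p³ ≈ (0.67372)³ ≈ 3.0580268e-01.
By linearity: E[X] = C(141, 3)·p³ ≈ 457310 · 3.0580268e-01 ≈ 139846.62514.
Since α = 1/2 < 1, p = c/n^{1/2} ≫ 1/n is above the triangle threshold p ~ 1/n. Asymptotically E[X] ~ (c³/6)·n^{3(1−α)} = (8³/6)·n^{1.5} → ∞; triangles are abundant w.h.p.

E[X] ≈ 139846.62514; in regime p = Θ(1/n^{1/2}) E[X] diverges (above the triangle threshold p ~ 1/n).


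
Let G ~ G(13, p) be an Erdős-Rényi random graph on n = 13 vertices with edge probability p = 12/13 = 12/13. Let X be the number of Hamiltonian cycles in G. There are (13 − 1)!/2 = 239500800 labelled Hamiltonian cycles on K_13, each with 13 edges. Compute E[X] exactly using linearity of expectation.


K_13 has (13 − 1)!/2 = 239500800 labelled Hamiltonian cycles.
For each such Hamiltonian cycle H, let X_H = 1 if all 13 edges of H are present in G. Then P[X_H = 1] = p^{13} = (12/13)^{13} = 106993205379072/302875106592253.
By linearity of expectation: E[X] = Σ_H E[X_H] = 239500800 · p^{13} = 239500800 · 106993205379072/302875106592253 = 25624958282852047257600/302875106592253.
Numerically: E[X] ≈ 8.46057e+07.

E[X] = 239500800 · (12/13)^{13} = 25624958282852047257600/302875106592253 ≈ 8.46057e+07.


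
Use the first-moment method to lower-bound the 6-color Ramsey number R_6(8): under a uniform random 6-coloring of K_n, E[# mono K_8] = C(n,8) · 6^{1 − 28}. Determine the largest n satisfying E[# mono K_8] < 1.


We need C(n, 8) · 6^{1 − 28} < 1, i.e. C(n, 8) < 6^{28 − 1} = 1023490369077469249536.
Check values of n near the boundary:
  n = 1593: C(1593, 8) = 1010555394551193970323; 1010555394551193970323 < 1023490369077469249536? YES
  n = 1594: C(1594, 8) = 1015652773590544255167; 1015652773590544255167 < 1023490369077469249536? YES
  n = 1595: C(1595, 8) = 1020772636343363633895; 1020772636343363633895 < 1023490369077469249536? YES
  n = 1596: C(1596, 8) = 1025915067760710553965; 1025915067760710553965 < 1023490369077469249536? NO
  n = 1597: C(1597, 8) = 1031080153060953275445; 1031080153060953275445 < 1023490369077469249536? NO
The largest n with C(n, 8) < 1023490369077469249536 is n = 1595 (where E[X] = 113419181815929292655/113721152119718805504 ≈ 0.9973446). Hence R_6(8) > 1595, i.e. R_6(8) ≥ 1596.

Largest n = 1595; hence R_6(8) > 1595.


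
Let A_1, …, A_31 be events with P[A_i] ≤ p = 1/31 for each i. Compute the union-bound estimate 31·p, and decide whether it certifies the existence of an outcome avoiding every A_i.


Union bound: P[∪_{i=1}^{31} A_i] ≤ Σ_i P[A_i] ≤ 31·p = 31·(1/31) = 1.
Numerically: 1 ≈ 1.0000000.
Is 1 < 1? NO.
Since the bound 1 is ≥ 1, the union bound is uninformative here; it does NOT by itself certify existence.

31·p = 1 ≈ 1.0000000; existence NOT certified by the union bound.


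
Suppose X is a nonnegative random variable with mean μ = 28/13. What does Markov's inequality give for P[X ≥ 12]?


μ = E[X] = 28/13, a = 12.
Markov: P[X ≥ 12] ≤ μ/a = (28/13)/12 = 7/39.
Numerically: ≈ 0.179487.
(Since a = 12 > μ = 2.153846, the bound 7/39 is < 1 and informative.)

P[X ≥ 12] ≤ 7/39 ≈ 0.179487.


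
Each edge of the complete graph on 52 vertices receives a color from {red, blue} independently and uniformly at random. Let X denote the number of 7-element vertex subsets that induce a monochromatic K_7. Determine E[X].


Let X = Σ_S X_S over the C(52, 7) = 133784560 subsets S of size 7, where X_S = 1 if the K_7 on S is monochromatic.
For a fixed S, the K_7 on S has C(7, 2) = 21 edges. P[all 21 edges red] = (1/2)^21, and likewise for blue, so P[monochromatic] = 2·(1/2)^21 = 2^{1 − 21} = 1/1048576.
By linearity of expectation: E[X] = C(52, 7) · 2^{1 − 21} = 133784560 · 1/1048576 = 8361535/65536.
Numerically: E[X] ≈ 127.5869.

E[X] = C(52,7)·2^(1−C(7,2)) = 8361535/65536 ≈ 127.5869.


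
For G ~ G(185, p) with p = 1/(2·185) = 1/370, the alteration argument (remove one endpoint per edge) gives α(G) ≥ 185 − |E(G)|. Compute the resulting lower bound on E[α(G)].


E[|E(G)|] = C(185, 2)·p = 17020 · (1/370) = 46.
E[α(G)] ≥ n − E[|E(G)|] = 185 − 46 = 139.
Numerically: ≈ 139.000.
(This is only a lower bound; the true E[α(G)] may be larger.)

E[α(G)] ≥ 139 ≈ 139.000.


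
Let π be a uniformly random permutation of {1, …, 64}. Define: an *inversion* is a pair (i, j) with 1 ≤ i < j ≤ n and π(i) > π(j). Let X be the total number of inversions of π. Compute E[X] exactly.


Write X = Σ X_I over the C(64, 2) = 2016 pairs i < j, with X_I the indicator of one inversion.
There are 2016 indicators.
For each fixed pair i < j, the values π(i) and π(j) are two distinct elements of {1, …, 64} in uniformly random order; by symmetry P[π(i) > π(j)] = 1/2.
By linearity: E[X] = 2016 · (1/2) = C(64, 2) · (1/2) = 2016/2 = 1008 ≈ 1008.000.

E[X] = 1008 = 1008.000.


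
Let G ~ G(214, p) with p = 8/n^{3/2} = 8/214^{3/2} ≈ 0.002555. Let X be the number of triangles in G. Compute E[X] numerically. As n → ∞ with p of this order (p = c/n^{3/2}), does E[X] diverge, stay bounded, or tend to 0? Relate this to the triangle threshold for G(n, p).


Number of potential triangles: C(214, 3) = 1610564.
Each occurs with probability p³ ≈ (0.002555)³ ≈ 1.668814e-08.
By linearity: E[X] = C(214, 3)·p³ ≈ 1610564 · 1.668814e-08 ≈ 0.0269.
Since α = 3/2 > 1, p = c/n^{3/2} = o(1/n) is below the triangle threshold p ~ 1/n. Asymptotically E[X] ~ (c³/6)·n^{3(1−α)} = (8³/6)·n^{-1.5} → 0, so by Markov's inequality G has no triangles w.h.p.

E[X] ≈ 0.0269; in regime p = Θ(1/n^{3/2}) E[X] tends to 0 (below the triangle threshold p ~ 1/n).


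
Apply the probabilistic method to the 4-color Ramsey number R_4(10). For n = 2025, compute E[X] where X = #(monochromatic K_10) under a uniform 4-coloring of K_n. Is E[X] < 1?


E[X] = C(2025, 10) · 4^{1 − 45} = 312479209053472269772600560 · 4^{−44} = 312479209053472269772600560/309485009821345068724781056.
As a reduced fraction: E[X] = 19529950565842016860787535/19342813113834066795298816 ≈ 1.0097.
Is E[X] < 1? NO.
Since E[X] ≥ 1, the first-moment bound is inconclusive at n = 2025; it does NOT by itself certify R_4(10) > 2025.

E[X] = 19529950565842016860787535/19342813113834066795298816 ≈ 1.0097; E[X] ≥ 1; first-moment method inconclusive here.


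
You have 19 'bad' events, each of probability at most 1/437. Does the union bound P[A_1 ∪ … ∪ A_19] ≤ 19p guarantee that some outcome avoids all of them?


Union bound: P[∪_{i=1}^{19} A_i] ≤ Σ_i P[A_i] ≤ 19·p = 19·(1/437) = 1/23.
Numerically: 1/23 ≈ 0.04348.
Is 1/23 < 1? YES.
Since P[∪ A_i] ≤ 1/23 < 1, the complement has P[∩ A_i^c] ≥ 1 − 1/23 = 22/23 > 0, so some outcome avoids every A_i.

19·p = 1/23 ≈ 0.04348; existence CERTIFIED by the union bound.


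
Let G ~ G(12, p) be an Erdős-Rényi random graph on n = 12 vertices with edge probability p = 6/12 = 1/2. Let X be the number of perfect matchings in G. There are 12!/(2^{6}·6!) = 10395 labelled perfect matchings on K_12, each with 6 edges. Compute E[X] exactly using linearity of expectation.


K_12 has 12!/(2^{6}·6!) = 10395 labelled perfect matchings.
For each such perfect matching H, let X_H = 1 if all 6 edges of H are present in G. Then P[X_H = 1] = p^{6} = (1/2)^{6} = 1/64.
Summing the indicators: E[X] = Σ_H E[X_H] = 10395 · p^{6} = 10395 · 1/64 = 10395/64.
Numerically: E[X] ≈ 162.42.

E[X] = 10395 · (1/2)^{6} = 10395/64 ≈ 162.42.


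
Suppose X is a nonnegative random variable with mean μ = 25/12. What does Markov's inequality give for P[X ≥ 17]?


μ = E[X] = 25/12, a = 17.
Markov: P[X ≥ 17] ≤ μ/a = (25/12)/17 = 25/204.
Numerically: ≈ 0.1225.
(Since a = 17 > μ = 2.0833, the bound 25/204 is < 1 and informative.)

P[X ≥ 17] ≤ 25/204 ≈ 0.1225.


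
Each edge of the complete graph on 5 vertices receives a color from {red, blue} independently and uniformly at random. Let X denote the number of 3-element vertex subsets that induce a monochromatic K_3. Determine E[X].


Let X = Σ_S X_S over the C(5, 3) = 10 subsets S of size 3, where X_S = 1 if the K_3 on S is monochromatic.
For a fixed S, the K_3 on S has C(3, 2) = 3 edges. P[all 3 edges red] = (1/2)^3, and likewise for blue, so P[monochromatic] = 2·(1/2)^3 = 2^{1 − 3} = 1/4.
By linearity: E[X] = C(5, 3) · 2^{1 − 3} = 10 · 1/4 = 5/2.
Numerically: E[X] ≈ 2.500000.

E[X] = C(5,3)·2^(1−C(3,2)) = 5/2 ≈ 2.500000.


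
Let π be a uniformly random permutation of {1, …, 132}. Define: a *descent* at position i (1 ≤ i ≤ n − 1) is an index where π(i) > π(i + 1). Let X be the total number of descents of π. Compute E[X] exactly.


Write X = Σ X_I over i = 1, …, 131, with X_I the indicator of one descent.
There are 131 indicators.
For each fixed i, the pair (π(i), π(i+1)) is a uniformly random ordered pair of distinct values from {1, …, 132}; by symmetry P[π(i) > π(i+1)] = 1/2.
By linearity: E[X] = 131 · (1/2) = (132 − 1) · (1/2) = 131/2 ≈ 65.500000.

E[X] = 131/2 = 65.500000.


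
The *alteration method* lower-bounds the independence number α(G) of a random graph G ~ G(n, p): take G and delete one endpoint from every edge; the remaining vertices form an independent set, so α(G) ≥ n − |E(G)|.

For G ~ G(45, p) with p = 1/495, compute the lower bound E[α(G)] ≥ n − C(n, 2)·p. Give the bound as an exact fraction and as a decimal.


E[|E(G)|] = C(45, 2)·p = 990 · (1/495) = 2.
E[α(G)] ≥ n − E[|E(G)|] = 45 − 2 = 43.
Numerically: ≈ 43.00000.
(This is only a lower bound; the true E[α(G)] may be larger.)

E[α(G)] ≥ 43 ≈ 43.00000.


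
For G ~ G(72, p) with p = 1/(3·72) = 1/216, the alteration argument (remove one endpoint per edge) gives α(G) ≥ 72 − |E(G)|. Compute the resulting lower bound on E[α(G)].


E[|E(G)|] = C(72, 2)·p = 2556 · (1/216) = 71/6.
E[α(G)] ≥ n − E[|E(G)|] = 72 − 71/6 = 361/6.
Numerically: ≈ 60.167.
(This is only a lower bound; the true E[α(G)] may be larger.)

E[α(G)] ≥ 361/6 ≈ 60.167.


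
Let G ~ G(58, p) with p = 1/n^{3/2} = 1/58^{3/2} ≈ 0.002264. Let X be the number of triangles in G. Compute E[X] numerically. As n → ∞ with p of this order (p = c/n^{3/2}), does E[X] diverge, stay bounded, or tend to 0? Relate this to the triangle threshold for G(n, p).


Number of potential triangles: C(58, 3) = 30856.
Each occurs with probability p³ ≈ (0.002264)³ ≈ 1.160310e-08.
By linearity: E[X] = C(58, 3)·p³ ≈ 30856 · 1.160310e-08 ≈ 0.0004.
Since α = 3/2 > 1, p = c/n^{3/2} = o(1/n) is below the triangle threshold p ~ 1/n. Asymptotically E[X] ~ (c³/6)·n^{3(1−α)} = (1³/6)·n^{-1.5} → 0, so by Markov's inequality G has no triangles w.h.p.

E[X] ≈ 0.0004; in regime p = Θ(1/n^{3/2}) E[X] tends to 0 (below the triangle threshold p ~ 1/n).


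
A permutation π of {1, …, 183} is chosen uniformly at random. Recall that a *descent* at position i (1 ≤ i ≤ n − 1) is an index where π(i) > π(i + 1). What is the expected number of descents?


Write X = Σ X_I over i = 1, …, 182, with X_I the indicator of one descent.
There are 182 indicators.
For each fixed i, the pair (π(i), π(i+1)) is a uniformly random ordered pair of distinct values from {1, …, 183}; by symmetry P[π(i) > π(i+1)] = 1/2.
By linearity: E[X] = 182 · (1/2) = (183 − 1) · (1/2) = 91 ≈ 91.0000.

E[X] = 91 = 91.0000.
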